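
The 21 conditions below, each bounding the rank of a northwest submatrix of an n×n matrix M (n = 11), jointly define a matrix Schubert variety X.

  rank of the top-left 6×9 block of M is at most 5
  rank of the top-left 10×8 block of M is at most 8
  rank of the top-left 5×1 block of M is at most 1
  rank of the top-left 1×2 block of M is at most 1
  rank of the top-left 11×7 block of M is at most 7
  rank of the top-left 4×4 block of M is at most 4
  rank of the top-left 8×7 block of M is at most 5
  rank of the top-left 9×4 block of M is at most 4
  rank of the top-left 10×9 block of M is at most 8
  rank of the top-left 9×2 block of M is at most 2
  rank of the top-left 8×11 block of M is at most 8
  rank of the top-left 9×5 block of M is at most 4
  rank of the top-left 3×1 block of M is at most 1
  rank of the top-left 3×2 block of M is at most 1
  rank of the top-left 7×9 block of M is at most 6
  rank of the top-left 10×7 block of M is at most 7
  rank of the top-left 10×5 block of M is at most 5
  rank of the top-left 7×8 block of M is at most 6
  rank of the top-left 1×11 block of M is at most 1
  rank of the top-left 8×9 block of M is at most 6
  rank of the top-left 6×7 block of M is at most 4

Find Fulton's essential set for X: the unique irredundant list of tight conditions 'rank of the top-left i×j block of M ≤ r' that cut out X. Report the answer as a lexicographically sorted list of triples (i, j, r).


Recovering R(i,j) via the rank-extension bound from the 21 conditions:

  1, 1, 1, 1, 1, 1, 1, 1, 1, 1, 1
  1, 1, 2, 2, 2, 2, 2, 2, 2, 2, 2
  1, 1, 2, 3, 3, 3, 3, 3, 3, 3, 3
  1, 2, 3, 4, 4, 4, 4, 4, 4, 4, 4
  1, 2, 3, 4, 4, 4, 4, 5, 5, 5, 5
  1, 2, 3, 4, 4, 4, 4, 5, 5, 6, 6
  1, 2, 3, 4, 4, 5, 5, 6, 6, 7, 7
  1, 2, 3, 4, 4, 5, 5, 6, 6, 7, 8
  1, 2, 3, 4, 4, 5, 6, 7, 7, 8, 9
  1, 2, 3, 4, 5, 6, 7, 8, 8, 9, 10
  1, 2, 3, 4, 5, 6, 7, 8, 9, 10, 11

the unique w with this rank table is (1, 3, 4, 2, 8, 10, 6, 11, 7, 5, 9).

Fulton essential set (6 of the 14 Rothe cells):

[(3, 2, 1), (6, 7, 4), (6, 9, 5), (8, 7, 5), (8, 9, 6), (9, 5, 4)]


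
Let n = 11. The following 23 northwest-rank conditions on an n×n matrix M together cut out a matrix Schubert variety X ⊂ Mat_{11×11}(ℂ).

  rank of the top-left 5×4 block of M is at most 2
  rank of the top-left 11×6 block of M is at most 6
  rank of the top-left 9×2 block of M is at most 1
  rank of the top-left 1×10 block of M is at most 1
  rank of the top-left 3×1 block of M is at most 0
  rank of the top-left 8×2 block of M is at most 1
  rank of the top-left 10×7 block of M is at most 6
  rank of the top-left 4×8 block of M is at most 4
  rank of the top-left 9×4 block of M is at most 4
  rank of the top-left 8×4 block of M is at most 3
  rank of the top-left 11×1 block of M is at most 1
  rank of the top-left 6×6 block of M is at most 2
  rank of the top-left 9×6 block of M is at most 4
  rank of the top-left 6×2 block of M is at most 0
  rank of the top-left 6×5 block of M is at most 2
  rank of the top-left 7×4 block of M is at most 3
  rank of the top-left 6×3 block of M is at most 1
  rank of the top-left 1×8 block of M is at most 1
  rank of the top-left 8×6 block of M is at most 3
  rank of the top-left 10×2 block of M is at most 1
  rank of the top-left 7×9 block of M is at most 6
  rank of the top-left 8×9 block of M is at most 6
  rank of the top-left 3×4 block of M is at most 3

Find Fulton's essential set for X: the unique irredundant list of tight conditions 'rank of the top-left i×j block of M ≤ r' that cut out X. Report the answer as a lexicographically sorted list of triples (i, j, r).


Recovering R(i,j) via the rank-extension bound from the 23 conditions:

  0, 0, 1, 1, 1, 1, 1, 1, 1, 1, 1
  0, 0, 1, 2, 2, 2, 2, 2, 2, 2, 2
  0, 0, 1, 2, 2, 2, 3, 3, 3, 3, 3
  0, 0, 1, 2, 2, 2, 3, 4, 4, 4, 4
  0, 0, 1, 2, 2, 2, 3, 4, 5, 5, 5
  0, 0, 1, 2, 2, 2, 3, 4, 5, 6, 6
  1, 1, 2, 3, 3, 3, 4, 5, 6, 7, 7
  1, 1, 2, 3, 3, 3, 4, 5, 6, 7, 8
  1, 1, 2, 3, 4, 4, 5, 6, 7, 8, 9
  1, 1, 2, 3, 4, 5, 6, 7, 8, 9, 10
  1, 2, 3, 4, 5, 6, 7, 8, 9, 10, 11

reading off 1-entries of Δ²R: w = (3, 4, 7, 8, 9, 10, 1, 11, 5, 6, 2).

Fulton essential set (4 of the 25 Rothe cells):

[(6, 2, 0), (6, 6, 2), (8, 6, 3), (10, 2, 1)]


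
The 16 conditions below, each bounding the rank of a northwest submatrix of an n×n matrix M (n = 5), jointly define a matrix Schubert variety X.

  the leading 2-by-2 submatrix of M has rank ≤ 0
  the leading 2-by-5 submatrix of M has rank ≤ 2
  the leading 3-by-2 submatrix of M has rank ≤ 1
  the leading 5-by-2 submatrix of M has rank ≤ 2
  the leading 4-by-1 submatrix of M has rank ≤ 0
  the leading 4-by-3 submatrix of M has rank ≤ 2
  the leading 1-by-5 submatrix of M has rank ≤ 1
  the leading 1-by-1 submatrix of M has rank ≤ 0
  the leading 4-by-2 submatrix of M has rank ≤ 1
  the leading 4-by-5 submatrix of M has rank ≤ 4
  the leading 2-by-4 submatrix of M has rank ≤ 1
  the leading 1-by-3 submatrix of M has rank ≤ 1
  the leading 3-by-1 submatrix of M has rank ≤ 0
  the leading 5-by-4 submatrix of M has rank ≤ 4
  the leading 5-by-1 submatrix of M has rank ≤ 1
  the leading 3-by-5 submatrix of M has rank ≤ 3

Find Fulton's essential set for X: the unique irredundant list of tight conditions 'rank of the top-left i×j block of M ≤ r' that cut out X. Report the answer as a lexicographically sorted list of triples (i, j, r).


Computing R[i][j] = min implied NW-rank bound (n=5, 16 conditions):

  i=1: 0 | 0 | 1 | 1 | 1
  i=2: 0 | 0 | 1 | 1 | 2
  i=3: 0 | 1 | 2 | 2 | 3
  i=4: 0 | 1 | 2 | 3 | 4
  i=5: 1 | 2 | 3 | 4 | 5

giving w = (3, 5, 2, 4, 1) via Δ²R.

Rothe diagram D(w) (7 cells), 3 SE-corners (essential conditions):

[(2, 2, 0), (2, 4, 1), (4, 1, 0)]


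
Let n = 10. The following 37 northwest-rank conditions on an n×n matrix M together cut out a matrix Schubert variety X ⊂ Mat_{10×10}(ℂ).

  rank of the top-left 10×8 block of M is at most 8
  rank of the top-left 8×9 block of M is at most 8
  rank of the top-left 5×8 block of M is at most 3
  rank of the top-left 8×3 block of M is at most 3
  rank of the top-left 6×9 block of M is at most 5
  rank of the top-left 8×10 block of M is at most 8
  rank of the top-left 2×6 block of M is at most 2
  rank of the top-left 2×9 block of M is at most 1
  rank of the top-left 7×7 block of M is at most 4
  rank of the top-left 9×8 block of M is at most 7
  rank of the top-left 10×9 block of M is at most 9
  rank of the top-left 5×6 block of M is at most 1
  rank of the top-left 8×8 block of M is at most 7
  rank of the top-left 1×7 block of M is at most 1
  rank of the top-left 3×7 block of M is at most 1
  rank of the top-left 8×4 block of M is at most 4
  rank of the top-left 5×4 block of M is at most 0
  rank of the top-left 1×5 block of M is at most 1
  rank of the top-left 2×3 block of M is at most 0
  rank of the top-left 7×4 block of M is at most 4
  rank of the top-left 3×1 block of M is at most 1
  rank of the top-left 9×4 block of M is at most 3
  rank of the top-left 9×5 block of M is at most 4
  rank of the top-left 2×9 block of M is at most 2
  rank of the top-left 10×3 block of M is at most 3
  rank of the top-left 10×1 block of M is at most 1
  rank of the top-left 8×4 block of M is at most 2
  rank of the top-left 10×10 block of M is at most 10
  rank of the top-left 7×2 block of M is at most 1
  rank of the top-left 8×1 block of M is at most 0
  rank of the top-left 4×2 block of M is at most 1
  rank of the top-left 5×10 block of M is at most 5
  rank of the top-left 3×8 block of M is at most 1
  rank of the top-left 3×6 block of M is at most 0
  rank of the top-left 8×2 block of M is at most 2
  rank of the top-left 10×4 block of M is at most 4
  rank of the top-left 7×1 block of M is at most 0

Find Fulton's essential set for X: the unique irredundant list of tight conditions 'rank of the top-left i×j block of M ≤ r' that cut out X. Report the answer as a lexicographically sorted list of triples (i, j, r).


The tightest implied rank at each (i,j), from the 37 conditions:

  R[1]: 0 0 0 0 0 0 1 1 1 1
  R[2]: 0 0 0 0 0 0 1 1 1 2
  R[3]: 0 0 0 0 0 0 1 1 2 3
  R[4]: 0 0 0 0 1 1 2 2 3 4
  R[5]: 0 0 0 0 1 1 2 3 4 5
  R[6]: 0 1 1 1 2 2 3 4 5 6
  R[7]: 0 1 2 2 3 3 4 5 6 7
  R[8]: 0 1 2 2 3 4 5 6 7 8
  R[9]: 1 2 3 3 4 5 6 7 8 9
  R[10]: 1 2 3 4 5 6 7 8 9 10

giving w = (7, 10, 9, 5, 8, 2, 3, 6, 1, 4) via Δ²R.

|D(w)|=34, |Ess(w)|=7:

[(2, 9, 1), (3, 6, 0), (3, 8, 1), (5, 4, 0), (5, 6, 1), (8, 1, 0), (8, 4, 2)]


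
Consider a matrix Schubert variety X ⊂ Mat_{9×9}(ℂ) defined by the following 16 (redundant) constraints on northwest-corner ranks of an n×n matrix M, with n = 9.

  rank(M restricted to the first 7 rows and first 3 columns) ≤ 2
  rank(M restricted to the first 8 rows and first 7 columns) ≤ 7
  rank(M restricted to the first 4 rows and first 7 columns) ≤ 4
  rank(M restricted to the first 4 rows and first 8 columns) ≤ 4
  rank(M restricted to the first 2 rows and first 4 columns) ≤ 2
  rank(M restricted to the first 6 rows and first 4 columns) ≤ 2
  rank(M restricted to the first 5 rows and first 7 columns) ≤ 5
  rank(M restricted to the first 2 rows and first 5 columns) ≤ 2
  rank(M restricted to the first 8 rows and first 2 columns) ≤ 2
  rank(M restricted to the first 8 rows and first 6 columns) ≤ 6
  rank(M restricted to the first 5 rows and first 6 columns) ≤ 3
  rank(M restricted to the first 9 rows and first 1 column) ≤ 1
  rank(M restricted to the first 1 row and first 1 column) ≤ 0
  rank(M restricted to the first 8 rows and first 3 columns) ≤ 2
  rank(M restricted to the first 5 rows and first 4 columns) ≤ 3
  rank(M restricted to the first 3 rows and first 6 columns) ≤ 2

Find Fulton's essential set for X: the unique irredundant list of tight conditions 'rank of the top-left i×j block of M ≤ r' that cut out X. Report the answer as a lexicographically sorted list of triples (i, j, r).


Rank table r_w(9×9) implied by the 16 constraints:

  i=1: 0 1 1 1 1 1 1 1 1
  i=2: 1 2 2 2 2 2 2 2 2
  i=3: 1 2 2 2 2 2 3 3 3
  i=4: 1 2 2 2 3 3 4 4 4
  i=5: 1 2 2 2 3 3 4 5 5
  i=6: 1 2 2 2 3 4 5 6 6
  i=7: 1 2 2 3 4 5 6 7 7
  i=8: 1 2 2 3 4 5 6 7 8
  i=9: 1 2 3 4 5 6 7 8 9

hence w(1..9) = (2, 1, 7, 5, 8, 6, 4, 9, 3).

D(w) has 14 cells with 5 SE-corners; essential set:

[(1, 1, 0), (3, 6, 2), (5, 6, 3), (6, 4, 2), (8, 3, 2)]


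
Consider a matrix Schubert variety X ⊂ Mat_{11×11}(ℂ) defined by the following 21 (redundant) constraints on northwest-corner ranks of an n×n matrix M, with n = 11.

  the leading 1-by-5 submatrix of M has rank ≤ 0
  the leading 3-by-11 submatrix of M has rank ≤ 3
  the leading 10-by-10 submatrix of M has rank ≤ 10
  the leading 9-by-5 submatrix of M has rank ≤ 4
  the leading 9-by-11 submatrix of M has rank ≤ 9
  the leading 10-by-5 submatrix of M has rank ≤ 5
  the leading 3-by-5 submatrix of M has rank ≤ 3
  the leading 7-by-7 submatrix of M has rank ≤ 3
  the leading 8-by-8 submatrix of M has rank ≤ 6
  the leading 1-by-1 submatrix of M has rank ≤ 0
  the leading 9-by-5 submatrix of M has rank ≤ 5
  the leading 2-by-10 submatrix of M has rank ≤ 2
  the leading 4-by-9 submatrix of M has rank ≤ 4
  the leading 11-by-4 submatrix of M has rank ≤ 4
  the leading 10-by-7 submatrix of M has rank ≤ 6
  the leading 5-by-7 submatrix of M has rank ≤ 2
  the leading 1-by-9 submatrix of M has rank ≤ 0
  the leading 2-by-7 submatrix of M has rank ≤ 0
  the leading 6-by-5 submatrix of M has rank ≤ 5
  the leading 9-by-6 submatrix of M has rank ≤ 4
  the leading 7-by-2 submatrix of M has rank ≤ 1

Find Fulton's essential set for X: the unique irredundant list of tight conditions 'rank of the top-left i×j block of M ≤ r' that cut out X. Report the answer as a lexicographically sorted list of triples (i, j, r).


Recovering R(i,j) via the rank-extension bound from the 21 conditions:

  0, 0, 0, 0, 0, 0, 0, 0, 0, 1, 1
  0, 0, 0, 0, 0, 0, 0, 1, 1, 2, 2
  1, 1, 1, 1, 1, 1, 1, 2, 2, 3, 3
  1, 1, 2, 2, 2, 2, 2, 3, 3, 4, 4
  1, 1, 2, 2, 2, 2, 2, 3, 4, 5, 5
  1, 1, 2, 3, 3, 3, 3, 4, 5, 6, 6
  1, 1, 2, 3, 3, 3, 3, 4, 5, 6, 7
  1, 2, 3, 4, 4, 4, 4, 5, 6, 7, 8
  1, 2, 3, 4, 4, 4, 5, 6, 7, 8, 9
  1, 2, 3, 4, 5, 5, 6, 7, 8, 9, 10
  1, 2, 3, 4, 5, 6, 7, 8, 9, 10, 11

hence w(1..11) = (10, 8, 1, 3, 9, 4, 11, 2, 7, 5, 6).

D(w) has 29 cells with 6 SE-corners; essential set:

[(1, 9, 0), (2, 7, 0), (5, 7, 2), (7, 2, 1), (7, 7, 3), (9, 6, 4)]


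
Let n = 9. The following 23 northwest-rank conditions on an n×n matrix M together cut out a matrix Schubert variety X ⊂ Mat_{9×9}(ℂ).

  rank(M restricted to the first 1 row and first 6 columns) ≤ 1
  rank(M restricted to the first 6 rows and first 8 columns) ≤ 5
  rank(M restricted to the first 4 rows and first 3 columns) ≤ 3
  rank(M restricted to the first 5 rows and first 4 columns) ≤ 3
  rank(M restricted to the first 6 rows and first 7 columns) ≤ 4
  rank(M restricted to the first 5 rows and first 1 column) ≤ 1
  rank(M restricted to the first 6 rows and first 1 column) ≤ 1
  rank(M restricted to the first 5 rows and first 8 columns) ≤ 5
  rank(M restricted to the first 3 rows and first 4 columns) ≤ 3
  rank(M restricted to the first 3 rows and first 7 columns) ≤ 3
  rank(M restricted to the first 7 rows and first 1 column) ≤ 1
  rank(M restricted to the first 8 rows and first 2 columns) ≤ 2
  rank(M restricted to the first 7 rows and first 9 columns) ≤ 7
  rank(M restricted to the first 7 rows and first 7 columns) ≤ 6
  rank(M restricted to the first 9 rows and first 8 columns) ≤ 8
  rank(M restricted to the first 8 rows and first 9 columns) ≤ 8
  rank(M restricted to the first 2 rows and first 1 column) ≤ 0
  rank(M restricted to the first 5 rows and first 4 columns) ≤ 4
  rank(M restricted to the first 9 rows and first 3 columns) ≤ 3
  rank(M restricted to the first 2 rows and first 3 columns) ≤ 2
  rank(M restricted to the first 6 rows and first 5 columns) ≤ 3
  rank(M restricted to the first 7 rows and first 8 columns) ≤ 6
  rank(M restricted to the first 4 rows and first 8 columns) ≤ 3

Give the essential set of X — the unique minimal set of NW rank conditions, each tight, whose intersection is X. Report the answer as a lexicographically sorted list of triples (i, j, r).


The tightest implied rank at each (i,j), from the 23 conditions:

  0, 1, 1, 1, 1, 1, 1, 1, 1
  0, 1, 2, 2, 2, 2, 2, 2, 2
  1, 2, 3, 3, 3, 3, 3, 3, 3
  1, 2, 3, 3, 3, 3, 3, 3, 4
  1, 2, 3, 3, 3, 4, 4, 4, 5
  1, 2, 3, 3, 3, 4, 4, 5, 6
  1, 2, 3, 4, 4, 5, 5, 6, 7
  1, 2, 3, 4, 5, 6, 6, 7, 8
  1, 2, 3, 4, 5, 6, 7, 8, 9

giving w = (2, 3, 1, 9, 6, 8, 4, 5, 7) via Δ²R.

ℓ(w)=12; the 4 essential cells (i,j,r):

[(2, 1, 0), (4, 8, 3), (6, 5, 3), (6, 7, 4)]


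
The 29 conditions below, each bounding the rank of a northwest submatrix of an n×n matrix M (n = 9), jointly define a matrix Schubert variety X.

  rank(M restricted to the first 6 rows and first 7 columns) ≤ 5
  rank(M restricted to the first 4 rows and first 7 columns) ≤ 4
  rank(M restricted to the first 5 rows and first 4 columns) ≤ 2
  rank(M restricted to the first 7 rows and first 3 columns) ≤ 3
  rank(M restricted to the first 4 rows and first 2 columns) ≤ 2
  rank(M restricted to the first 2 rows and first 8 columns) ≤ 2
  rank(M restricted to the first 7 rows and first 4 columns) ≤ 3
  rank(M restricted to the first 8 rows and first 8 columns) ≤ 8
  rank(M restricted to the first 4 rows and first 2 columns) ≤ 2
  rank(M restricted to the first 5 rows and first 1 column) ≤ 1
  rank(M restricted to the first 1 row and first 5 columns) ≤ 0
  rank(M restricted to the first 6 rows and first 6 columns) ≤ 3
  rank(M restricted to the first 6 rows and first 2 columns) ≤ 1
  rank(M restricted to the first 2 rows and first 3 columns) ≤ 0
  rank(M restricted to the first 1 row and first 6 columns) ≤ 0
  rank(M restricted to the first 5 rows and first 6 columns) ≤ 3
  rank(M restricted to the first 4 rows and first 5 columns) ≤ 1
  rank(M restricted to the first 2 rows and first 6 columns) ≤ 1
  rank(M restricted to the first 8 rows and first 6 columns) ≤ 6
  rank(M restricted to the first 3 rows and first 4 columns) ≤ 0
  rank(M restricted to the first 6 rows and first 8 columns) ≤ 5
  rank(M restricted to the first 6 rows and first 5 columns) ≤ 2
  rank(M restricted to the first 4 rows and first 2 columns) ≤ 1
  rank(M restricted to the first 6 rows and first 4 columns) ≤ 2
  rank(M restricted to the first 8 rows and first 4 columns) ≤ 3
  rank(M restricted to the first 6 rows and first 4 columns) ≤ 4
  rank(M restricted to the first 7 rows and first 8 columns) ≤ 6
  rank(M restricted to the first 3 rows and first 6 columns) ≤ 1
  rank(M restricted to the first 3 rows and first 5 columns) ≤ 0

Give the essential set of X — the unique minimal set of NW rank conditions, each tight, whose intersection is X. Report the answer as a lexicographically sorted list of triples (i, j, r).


Computing R[i][j] = min implied NW-rank bound (n=9, 29 conditions):

  R[1]: 0  0  0  0  0  0  1  1  1
  R[2]: 0  0  0  0  0  1  2  2  2
  R[3]: 0  0  0  0  0  1  2  3  3
  R[4]: 1  1  1  1  1  2  3  4  4
  R[5]: 1  1  2  2  2  3  4  5  5
  R[6]: 1  1  2  2  2  3  4  5  6
  R[7]: 1  2  3  3  3  4  5  6  7
  R[8]: 1  2  3  3  4  5  6  7  8
  R[9]: 1  2  3  4  5  6  7  8  9

the unique w with this rank table is (7, 6, 8, 1, 3, 9, 2, 5, 4).

D(w) has 21 cells with 5 SE-corners; essential set:

[(1, 6, 0), (3, 5, 0), (6, 2, 1), (6, 5, 2), (8, 4, 3)]


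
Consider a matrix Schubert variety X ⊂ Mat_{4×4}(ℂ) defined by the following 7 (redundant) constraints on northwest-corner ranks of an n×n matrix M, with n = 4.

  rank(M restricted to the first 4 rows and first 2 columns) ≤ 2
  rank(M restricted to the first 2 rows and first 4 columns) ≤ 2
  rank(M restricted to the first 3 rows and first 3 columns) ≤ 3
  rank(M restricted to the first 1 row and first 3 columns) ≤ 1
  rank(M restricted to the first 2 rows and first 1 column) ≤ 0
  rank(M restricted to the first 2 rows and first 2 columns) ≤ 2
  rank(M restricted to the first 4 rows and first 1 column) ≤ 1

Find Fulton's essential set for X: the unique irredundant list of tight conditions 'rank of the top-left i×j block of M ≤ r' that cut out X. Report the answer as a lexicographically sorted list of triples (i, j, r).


Propagating the 7 rank bounds to every northwest block:

  0 | 1 | 1 | 1
  0 | 1 | 2 | 2
  1 | 2 | 3 | 3
  1 | 2 | 3 | 4

giving w = (2, 3, 1, 4) via Δ²R.

1 SE-corner of the 2-cell Rothe diagram gives Ess(w):

[(2, 1, 0)]


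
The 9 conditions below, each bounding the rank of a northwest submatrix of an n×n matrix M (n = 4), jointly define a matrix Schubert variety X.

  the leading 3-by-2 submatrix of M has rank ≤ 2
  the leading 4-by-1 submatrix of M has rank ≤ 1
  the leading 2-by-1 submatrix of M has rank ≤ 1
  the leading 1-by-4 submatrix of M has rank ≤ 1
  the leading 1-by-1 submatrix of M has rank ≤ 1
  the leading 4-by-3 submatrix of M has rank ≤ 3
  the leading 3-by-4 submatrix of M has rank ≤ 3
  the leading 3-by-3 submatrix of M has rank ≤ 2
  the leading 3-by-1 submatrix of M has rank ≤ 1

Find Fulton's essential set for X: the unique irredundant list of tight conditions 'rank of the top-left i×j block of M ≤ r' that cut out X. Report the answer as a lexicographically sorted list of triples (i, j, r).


Computing R[i][j] = min implied NW-rank bound (n=4, 9 conditions):

  1  1  1  1
  1  2  2  2
  1  2  2  3
  1  2  3  4

so w = (1, 2, 4, 3).

Fulton essential set (the sole Rothe cell):

[(3, 3, 2)]


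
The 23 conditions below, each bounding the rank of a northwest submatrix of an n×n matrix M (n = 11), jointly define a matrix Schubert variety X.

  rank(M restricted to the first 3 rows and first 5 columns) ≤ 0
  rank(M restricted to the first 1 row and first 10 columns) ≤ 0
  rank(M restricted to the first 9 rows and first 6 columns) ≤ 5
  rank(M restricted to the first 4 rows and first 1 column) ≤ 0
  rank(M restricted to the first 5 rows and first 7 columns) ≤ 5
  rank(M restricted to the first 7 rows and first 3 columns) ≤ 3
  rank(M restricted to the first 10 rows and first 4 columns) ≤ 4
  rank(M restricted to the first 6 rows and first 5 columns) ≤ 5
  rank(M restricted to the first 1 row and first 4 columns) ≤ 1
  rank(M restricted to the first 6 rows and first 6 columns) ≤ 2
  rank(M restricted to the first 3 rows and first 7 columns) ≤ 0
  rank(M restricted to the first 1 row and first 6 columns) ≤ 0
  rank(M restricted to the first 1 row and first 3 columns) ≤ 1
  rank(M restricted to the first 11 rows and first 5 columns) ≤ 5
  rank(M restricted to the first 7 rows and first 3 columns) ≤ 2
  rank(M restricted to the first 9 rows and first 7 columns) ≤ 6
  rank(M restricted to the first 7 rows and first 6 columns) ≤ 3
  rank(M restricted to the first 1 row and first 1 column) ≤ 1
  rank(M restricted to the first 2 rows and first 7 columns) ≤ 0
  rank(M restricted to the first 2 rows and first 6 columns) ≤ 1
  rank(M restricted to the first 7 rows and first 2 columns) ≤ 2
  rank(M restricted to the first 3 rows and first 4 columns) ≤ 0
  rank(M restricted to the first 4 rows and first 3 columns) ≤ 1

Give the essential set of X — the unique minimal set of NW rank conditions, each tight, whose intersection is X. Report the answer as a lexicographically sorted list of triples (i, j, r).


Computing R[i][j] = min implied NW-rank bound (n=11, 23 conditions):

  i=1: 0 | 0 | 0 | 0 | 0 | 0 | 0 | 0 | 0 | 0 | 1
  i=2: 0 | 0 | 0 | 0 | 0 | 0 | 0 | 1 | 1 | 1 | 2
  i=3: 0 | 0 | 0 | 0 | 0 | 0 | 0 | 1 | 2 | 2 | 3
  i=4: 0 | 1 | 1 | 1 | 1 | 1 | 1 | 2 | 3 | 3 | 4
  i=5: 1 | 2 | 2 | 2 | 2 | 2 | 2 | 3 | 4 | 4 | 5
  i=6: 1 | 2 | 2 | 2 | 2 | 2 | 3 | 4 | 5 | 5 | 6
  i=7: 1 | 2 | 2 | 3 | 3 | 3 | 4 | 5 | 6 | 6 | 7
  i=8: 1 | 2 | 3 | 4 | 4 | 4 | 5 | 6 | 7 | 7 | 8
  i=9: 1 | 2 | 3 | 4 | 5 | 5 | 6 | 7 | 8 | 8 | 9
  i=10: 1 | 2 | 3 | 4 | 5 | 6 | 7 | 8 | 9 | 9 | 10
  i=11: 1 | 2 | 3 | 4 | 5 | 6 | 7 | 8 | 9 | 10 | 11

the unique w with this rank table is (11, 8, 9, 2, 1, 7, 4, 3, 5, 6, 10).

|D(w)|=30, |Ess(w)|=5:

[(1, 10, 0), (3, 7, 0), (4, 1, 0), (6, 6, 2), (7, 3, 2)]


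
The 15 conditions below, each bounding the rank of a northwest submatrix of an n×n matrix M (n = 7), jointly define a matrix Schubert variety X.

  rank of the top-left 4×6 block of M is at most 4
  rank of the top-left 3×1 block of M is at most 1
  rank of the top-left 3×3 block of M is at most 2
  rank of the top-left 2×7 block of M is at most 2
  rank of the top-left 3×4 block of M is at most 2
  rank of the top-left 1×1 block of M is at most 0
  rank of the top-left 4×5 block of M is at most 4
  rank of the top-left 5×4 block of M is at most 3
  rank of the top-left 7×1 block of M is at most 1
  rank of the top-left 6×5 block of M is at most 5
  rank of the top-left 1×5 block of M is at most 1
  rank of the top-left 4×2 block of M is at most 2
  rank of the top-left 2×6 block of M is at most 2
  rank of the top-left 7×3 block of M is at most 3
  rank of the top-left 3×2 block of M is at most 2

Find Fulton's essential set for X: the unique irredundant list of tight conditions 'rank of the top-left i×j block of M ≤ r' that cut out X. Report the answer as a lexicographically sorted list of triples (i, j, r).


Propagating the 15 rank bounds to every northwest block:

  row 1: 0, 1, 1, 1, 1, 1, 1
  row 2: 1, 2, 2, 2, 2, 2, 2
  row 3: 1, 2, 2, 2, 3, 3, 3
  row 4: 1, 2, 3, 3, 4, 4, 4
  row 5: 1, 2, 3, 3, 4, 5, 5
  row 6: 1, 2, 3, 4, 5, 6, 6
  row 7: 1, 2, 3, 4, 5, 6, 7

hence w(1..7) = (2, 1, 5, 3, 6, 4, 7).

Fulton essential set (3 of the 4 Rothe cells):

[(1, 1, 0), (3, 4, 2), (5, 4, 3)]


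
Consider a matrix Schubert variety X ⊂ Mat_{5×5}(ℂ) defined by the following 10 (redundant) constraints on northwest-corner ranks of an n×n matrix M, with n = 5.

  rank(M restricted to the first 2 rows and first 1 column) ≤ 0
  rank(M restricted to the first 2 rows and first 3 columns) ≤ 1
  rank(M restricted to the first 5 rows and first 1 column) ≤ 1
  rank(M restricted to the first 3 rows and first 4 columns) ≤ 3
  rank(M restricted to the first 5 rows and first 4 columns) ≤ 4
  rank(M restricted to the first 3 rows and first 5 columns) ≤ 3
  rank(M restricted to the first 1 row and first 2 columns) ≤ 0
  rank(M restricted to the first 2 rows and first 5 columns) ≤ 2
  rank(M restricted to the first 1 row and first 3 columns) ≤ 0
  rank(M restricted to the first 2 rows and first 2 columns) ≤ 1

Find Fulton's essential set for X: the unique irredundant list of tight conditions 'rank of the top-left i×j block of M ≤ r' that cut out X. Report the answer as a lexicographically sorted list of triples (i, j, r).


Reconstructing r_w from the 10 given conditions:

  row 1: 0  0  0  1  1
  row 2: 0  1  1  2  2
  row 3: 1  2  2  3  3
  row 4: 1  2  3  4  4
  row 5: 1  2  3  4  5

reading off 1-entries of Δ²R: w = (4, 2, 1, 3, 5).

D(w) has 4 cells with 2 SE-corners; essential set:

[(1, 3, 0), (2, 1, 0)]


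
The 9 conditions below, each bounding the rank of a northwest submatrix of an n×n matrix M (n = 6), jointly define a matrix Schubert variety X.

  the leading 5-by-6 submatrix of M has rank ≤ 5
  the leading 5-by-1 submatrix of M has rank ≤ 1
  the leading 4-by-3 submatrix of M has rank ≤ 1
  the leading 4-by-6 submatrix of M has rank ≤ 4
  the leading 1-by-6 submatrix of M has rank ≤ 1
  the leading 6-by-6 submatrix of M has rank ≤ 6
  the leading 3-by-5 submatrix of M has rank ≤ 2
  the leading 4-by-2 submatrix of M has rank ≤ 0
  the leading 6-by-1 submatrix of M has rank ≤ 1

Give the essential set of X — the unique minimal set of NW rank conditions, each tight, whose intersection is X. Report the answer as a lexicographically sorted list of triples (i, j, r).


Reconstructing r_w from the 9 given conditions:

  row 1: 0  0  1  1  1  1
  row 2: 0  0  1  2  2  2
  row 3: 0  0  1  2  2  3
  row 4: 0  0  1  2  3  4
  row 5: 1  1  2  3  4  5
  row 6: 1  2  3  4  5  6

hence w(1..6) = (3, 4, 6, 5, 1, 2).

2 SE-corners of the 9-cell Rothe diagram give Ess(w):

[(3, 5, 2), (4, 2, 0)]


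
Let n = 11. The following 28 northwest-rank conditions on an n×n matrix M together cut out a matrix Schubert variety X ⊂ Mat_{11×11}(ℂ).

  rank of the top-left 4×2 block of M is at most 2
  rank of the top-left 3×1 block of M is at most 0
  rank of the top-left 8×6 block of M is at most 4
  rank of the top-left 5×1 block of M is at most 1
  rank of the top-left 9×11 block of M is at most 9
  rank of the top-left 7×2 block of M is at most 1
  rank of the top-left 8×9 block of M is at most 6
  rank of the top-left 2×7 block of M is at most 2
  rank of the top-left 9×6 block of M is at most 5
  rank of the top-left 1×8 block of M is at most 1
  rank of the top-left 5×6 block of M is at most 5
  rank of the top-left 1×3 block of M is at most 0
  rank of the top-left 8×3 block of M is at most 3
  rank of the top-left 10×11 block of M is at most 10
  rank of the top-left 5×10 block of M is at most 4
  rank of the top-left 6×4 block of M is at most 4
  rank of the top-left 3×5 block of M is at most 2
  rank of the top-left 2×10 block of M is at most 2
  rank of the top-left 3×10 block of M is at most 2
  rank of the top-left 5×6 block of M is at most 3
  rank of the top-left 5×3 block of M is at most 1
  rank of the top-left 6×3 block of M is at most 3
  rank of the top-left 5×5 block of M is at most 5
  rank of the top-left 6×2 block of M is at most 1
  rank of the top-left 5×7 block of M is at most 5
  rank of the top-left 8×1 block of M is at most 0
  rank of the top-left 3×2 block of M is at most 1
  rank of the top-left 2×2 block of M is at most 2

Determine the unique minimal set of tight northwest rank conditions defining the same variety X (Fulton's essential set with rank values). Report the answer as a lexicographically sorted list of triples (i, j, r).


Recovering R(i,j) via the rank-extension bound from the 28 conditions:

  0  0  0  1  1  1  1  1  1  1  1
  0  1  1  2  2  2  2  2  2  2  2
  0  1  1  2  2  2  2  2  2  2  3
  0  1  1  2  3  3  3  3  3  3  4
  0  1  1  2  3  3  4  4  4  4  5
  0  1  2  3  4  4  5  5  5  5  6
  0  1  2  3  4  4  5  6  6  6  7
  0  1  2  3  4  4  5  6  6  7  8
  1  2  3  4  5  5  6  7  7  8  9
  1  2  3  4  5  6  7  8  8  9  10
  1  2  3  4  5  6  7  8  9  10  11

hence w(1..11) = (4, 2, 11, 5, 7, 3, 8, 10, 1, 6, 9).

ℓ(w)=23; the 7 essential cells (i,j,r):

[(1, 3, 0), (3, 10, 2), (5, 3, 1), (5, 6, 3), (8, 1, 0), (8, 6, 4), (8, 9, 6)]


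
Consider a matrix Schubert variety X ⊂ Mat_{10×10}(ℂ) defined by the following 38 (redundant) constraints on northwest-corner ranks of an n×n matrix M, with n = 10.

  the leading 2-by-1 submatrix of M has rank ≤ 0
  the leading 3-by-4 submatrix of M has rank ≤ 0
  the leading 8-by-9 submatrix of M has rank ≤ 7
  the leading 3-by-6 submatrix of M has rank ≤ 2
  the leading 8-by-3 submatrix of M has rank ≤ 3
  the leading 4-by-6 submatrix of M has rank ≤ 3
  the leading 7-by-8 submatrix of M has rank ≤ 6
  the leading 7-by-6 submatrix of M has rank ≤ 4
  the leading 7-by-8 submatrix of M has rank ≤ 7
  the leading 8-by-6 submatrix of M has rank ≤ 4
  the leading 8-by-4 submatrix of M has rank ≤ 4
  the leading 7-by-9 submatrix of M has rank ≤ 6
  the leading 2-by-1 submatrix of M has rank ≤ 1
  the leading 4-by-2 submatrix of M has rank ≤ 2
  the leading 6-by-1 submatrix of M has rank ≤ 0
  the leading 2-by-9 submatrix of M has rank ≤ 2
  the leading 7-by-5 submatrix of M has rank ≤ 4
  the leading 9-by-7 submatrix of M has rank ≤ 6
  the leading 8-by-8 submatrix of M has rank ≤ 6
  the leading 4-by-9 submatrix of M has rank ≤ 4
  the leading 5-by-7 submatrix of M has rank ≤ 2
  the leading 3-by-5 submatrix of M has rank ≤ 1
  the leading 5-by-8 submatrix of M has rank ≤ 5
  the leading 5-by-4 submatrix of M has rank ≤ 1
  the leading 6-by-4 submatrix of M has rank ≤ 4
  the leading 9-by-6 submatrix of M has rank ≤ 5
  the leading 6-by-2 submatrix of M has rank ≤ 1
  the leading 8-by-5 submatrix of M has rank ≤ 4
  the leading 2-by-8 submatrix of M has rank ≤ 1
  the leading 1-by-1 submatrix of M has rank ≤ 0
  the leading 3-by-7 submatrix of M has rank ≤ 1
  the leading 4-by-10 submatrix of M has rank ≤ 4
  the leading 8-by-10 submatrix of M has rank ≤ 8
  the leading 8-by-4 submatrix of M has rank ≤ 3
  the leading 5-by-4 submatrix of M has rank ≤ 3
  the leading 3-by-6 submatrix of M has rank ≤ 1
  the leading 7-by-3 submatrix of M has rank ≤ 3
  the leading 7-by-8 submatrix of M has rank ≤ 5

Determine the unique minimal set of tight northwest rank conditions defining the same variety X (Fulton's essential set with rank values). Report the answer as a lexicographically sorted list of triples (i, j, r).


Recovering R(i,j) via the rank-extension bound from the 38 conditions:

  0 | 0 | 0 | 0 | 1 | 1 | 1 | 1 | 1 | 1
  0 | 0 | 0 | 0 | 1 | 1 | 1 | 1 | 2 | 2
  0 | 0 | 0 | 0 | 1 | 1 | 1 | 2 | 3 | 3
  0 | 1 | 1 | 1 | 2 | 2 | 2 | 3 | 4 | 4
  0 | 1 | 1 | 1 | 2 | 2 | 2 | 3 | 4 | 5
  0 | 1 | 2 | 2 | 3 | 3 | 3 | 4 | 5 | 6
  1 | 2 | 3 | 3 | 4 | 4 | 4 | 5 | 6 | 7
  1 | 2 | 3 | 3 | 4 | 4 | 5 | 6 | 7 | 8
  1 | 2 | 3 | 4 | 5 | 5 | 6 | 7 | 8 | 9
  1 | 2 | 3 | 4 | 5 | 6 | 7 | 8 | 9 | 10

second differences of R give the permutation w = (5, 9, 8, 2, 10, 3, 1, 7, 4, 6).

|D(w)|=26, |Ess(w)|=8:

[(2, 8, 1), (3, 4, 0), (3, 7, 1), (5, 4, 1), (5, 7, 2), (6, 1, 0), (8, 4, 3), (8, 6, 4)]


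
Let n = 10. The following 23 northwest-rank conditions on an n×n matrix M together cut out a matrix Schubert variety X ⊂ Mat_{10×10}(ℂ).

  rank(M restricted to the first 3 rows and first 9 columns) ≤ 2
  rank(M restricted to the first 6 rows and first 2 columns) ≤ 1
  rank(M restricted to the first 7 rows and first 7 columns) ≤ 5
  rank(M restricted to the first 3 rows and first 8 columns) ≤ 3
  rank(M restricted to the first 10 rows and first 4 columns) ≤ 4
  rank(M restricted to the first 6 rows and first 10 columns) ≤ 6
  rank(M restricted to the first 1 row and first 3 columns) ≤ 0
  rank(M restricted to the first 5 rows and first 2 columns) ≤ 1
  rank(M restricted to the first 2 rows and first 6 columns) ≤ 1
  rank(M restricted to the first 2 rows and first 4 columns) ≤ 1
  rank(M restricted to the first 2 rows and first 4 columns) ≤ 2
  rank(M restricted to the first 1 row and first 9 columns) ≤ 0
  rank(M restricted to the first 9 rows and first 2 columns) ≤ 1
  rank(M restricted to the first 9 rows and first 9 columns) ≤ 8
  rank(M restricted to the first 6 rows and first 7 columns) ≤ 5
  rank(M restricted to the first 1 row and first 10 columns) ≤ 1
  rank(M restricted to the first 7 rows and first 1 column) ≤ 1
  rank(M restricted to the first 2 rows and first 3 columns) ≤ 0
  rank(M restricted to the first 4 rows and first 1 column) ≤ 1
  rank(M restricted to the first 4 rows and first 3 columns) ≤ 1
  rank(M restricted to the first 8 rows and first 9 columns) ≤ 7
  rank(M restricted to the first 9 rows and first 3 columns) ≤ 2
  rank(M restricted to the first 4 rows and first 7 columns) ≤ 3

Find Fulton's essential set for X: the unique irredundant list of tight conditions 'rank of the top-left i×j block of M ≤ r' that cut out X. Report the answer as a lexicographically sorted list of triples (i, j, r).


Computing R[i][j] = min implied NW-rank bound (n=10, 23 conditions):

  R[1]: 0 | 0 | 0 | 0 | 0 | 0 | 0 | 0 | 0 | 1
  R[2]: 0 | 0 | 0 | 1 | 1 | 1 | 1 | 1 | 1 | 2
  R[3]: 1 | 1 | 1 | 2 | 2 | 2 | 2 | 2 | 2 | 3
  R[4]: 1 | 1 | 1 | 2 | 3 | 3 | 3 | 3 | 3 | 4
  R[5]: 1 | 1 | 2 | 3 | 4 | 4 | 4 | 4 | 4 | 5
  R[6]: 1 | 1 | 2 | 3 | 4 | 5 | 5 | 5 | 5 | 6
  R[7]: 1 | 1 | 2 | 3 | 4 | 5 | 5 | 6 | 6 | 7
  R[8]: 1 | 1 | 2 | 3 | 4 | 5 | 6 | 7 | 7 | 8
  R[9]: 1 | 1 | 2 | 3 | 4 | 5 | 6 | 7 | 8 | 9
  R[10]: 1 | 2 | 3 | 4 | 5 | 6 | 7 | 8 | 9 | 10

second differences of R give the permutation w = (10, 4, 1, 5, 3, 6, 8, 7, 9, 2).

D(w) has 20 cells with 5 SE-corners; essential set:

[(1, 9, 0), (2, 3, 0), (4, 3, 1), (7, 7, 5), (9, 2, 1)]


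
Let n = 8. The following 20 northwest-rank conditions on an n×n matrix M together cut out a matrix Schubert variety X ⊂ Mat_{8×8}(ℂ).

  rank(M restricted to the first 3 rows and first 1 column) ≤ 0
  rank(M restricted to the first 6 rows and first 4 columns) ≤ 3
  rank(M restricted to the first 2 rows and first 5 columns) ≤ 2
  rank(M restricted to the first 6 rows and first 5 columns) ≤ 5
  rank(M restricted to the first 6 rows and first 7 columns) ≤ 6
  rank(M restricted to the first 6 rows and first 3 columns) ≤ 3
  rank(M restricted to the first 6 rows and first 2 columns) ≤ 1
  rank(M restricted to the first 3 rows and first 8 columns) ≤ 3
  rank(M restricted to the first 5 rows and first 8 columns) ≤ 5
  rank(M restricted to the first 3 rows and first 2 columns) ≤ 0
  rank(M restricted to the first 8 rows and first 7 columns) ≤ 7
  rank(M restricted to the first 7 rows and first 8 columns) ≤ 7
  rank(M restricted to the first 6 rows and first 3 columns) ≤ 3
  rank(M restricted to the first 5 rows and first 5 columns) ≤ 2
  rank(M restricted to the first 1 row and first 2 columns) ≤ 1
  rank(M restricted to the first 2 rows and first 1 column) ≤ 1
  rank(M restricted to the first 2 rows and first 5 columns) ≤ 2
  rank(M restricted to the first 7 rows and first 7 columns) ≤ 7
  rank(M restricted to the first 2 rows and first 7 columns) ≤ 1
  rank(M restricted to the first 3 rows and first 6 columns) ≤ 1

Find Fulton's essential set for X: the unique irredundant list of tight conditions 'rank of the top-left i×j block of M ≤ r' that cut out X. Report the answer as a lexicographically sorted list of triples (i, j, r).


The tightest implied rank at each (i,j), from the 20 conditions:

  i=1: 0, 0, 1, 1, 1, 1, 1, 1
  i=2: 0, 0, 1, 1, 1, 1, 1, 2
  i=3: 0, 0, 1, 1, 1, 1, 2, 3
  i=4: 1, 1, 2, 2, 2, 2, 3, 4
  i=5: 1, 1, 2, 2, 2, 3, 4, 5
  i=6: 1, 1, 2, 3, 3, 4, 5, 6
  i=7: 1, 2, 3, 4, 4, 5, 6, 7
  i=8: 1, 2, 3, 4, 5, 6, 7, 8

the unique w with this rank table is (3, 8, 7, 1, 6, 4, 2, 5).

D(w) has 17 cells with 5 SE-corners; essential set:

[(2, 7, 1), (3, 2, 0), (3, 6, 1), (5, 5, 2), (6, 2, 1)]


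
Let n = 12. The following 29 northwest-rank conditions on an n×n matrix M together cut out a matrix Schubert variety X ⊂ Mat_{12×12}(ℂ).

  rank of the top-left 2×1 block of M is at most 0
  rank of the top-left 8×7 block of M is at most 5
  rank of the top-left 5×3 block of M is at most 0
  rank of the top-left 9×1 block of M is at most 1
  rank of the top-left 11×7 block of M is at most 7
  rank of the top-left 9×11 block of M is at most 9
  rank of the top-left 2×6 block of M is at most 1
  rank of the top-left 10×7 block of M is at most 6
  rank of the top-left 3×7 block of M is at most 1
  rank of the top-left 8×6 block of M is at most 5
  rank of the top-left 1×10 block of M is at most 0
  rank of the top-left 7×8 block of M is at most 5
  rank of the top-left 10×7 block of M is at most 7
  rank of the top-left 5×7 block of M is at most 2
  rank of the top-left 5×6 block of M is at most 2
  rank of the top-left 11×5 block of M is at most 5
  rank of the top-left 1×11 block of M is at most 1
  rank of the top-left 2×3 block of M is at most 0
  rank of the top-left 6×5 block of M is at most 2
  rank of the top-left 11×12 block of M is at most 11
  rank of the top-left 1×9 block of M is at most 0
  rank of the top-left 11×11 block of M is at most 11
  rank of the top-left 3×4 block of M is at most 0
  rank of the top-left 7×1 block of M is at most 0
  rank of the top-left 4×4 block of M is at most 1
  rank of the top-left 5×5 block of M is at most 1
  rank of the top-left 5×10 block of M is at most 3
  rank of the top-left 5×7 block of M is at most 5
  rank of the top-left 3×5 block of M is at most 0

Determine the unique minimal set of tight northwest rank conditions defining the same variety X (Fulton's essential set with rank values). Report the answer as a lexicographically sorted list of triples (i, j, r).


Computing R[i][j] = min implied NW-rank bound (n=12, 29 conditions):

  0, 0, 0, 0, 0, 0, 0, 0, 0, 0, 1, 1
  0, 0, 0, 0, 0, 1, 1, 1, 1, 1, 2, 2
  0, 0, 0, 0, 0, 1, 1, 2, 2, 2, 3, 3
  0, 0, 0, 1, 1, 2, 2, 3, 3, 3, 4, 4
  0, 0, 0, 1, 1, 2, 2, 3, 3, 3, 4, 5
  0, 1, 1, 2, 2, 3, 3, 4, 4, 4, 5, 6
  0, 1, 2, 3, 3, 4, 4, 5, 5, 5, 6, 7
  1, 2, 3, 4, 4, 5, 5, 6, 6, 6, 7, 8
  1, 2, 3, 4, 5, 6, 6, 7, 7, 7, 8, 9
  1, 2, 3, 4, 5, 6, 6, 7, 8, 8, 9, 10
  1, 2, 3, 4, 5, 6, 7, 8, 9, 9, 10, 11
  1, 2, 3, 4, 5, 6, 7, 8, 9, 10, 11, 12

hence w(1..12) = (11, 6, 8, 4, 12, 2, 3, 1, 5, 9, 7, 10).

Fulton essential set (9 of the 34 Rothe cells):

[(1, 10, 0), (3, 5, 0), (3, 7, 1), (5, 3, 0), (5, 5, 1), (5, 7, 2), (5, 10, 3), (7, 1, 0), (10, 7, 6)]


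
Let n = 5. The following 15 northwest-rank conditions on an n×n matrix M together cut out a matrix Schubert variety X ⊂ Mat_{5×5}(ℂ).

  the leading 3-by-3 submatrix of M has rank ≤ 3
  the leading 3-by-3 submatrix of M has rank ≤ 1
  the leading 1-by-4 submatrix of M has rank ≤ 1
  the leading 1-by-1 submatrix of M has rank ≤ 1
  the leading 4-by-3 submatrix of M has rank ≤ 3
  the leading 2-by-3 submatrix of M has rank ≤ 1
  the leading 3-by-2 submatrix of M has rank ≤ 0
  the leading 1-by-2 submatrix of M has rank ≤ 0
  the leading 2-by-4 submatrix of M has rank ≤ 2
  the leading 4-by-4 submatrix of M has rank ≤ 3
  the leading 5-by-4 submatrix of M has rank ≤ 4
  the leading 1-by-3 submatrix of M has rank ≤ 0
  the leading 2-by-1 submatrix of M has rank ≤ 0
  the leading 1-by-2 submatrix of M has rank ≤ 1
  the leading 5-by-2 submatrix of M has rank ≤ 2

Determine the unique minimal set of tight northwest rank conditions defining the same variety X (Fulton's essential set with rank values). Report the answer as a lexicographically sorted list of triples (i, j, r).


Reconstructing r_w from the 15 given conditions:

  0 0 0 1 1
  0 0 1 2 2
  0 0 1 2 3
  1 1 2 3 4
  1 2 3 4 5

reading off 1-entries of Δ²R: w = (4, 3, 5, 1, 2).

Fulton essential set (2 of the 7 Rothe cells):

[(1, 3, 0), (3, 2, 0)]
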